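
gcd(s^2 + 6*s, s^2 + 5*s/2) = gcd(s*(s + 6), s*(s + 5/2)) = s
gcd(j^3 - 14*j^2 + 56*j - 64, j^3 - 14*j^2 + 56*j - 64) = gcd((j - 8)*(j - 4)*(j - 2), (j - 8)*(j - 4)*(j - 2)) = j^3 - 14*j^2 + 56*j - 64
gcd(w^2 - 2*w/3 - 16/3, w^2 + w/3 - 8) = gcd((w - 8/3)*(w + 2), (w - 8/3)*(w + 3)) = w - 8/3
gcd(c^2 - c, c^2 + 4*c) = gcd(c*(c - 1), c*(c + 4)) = c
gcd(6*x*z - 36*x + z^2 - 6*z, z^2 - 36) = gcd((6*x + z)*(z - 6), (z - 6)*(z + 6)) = z - 6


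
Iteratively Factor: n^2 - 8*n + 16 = (n - 4)*(n - 4)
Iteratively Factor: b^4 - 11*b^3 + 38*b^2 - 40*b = (b - 4)*(b^3 - 7*b^2 + 10*b) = b*(b - 4)*(b^2 - 7*b + 10) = b*(b - 4)*(b - 2)*(b - 5)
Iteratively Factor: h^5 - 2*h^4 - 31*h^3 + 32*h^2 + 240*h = (h + 3)*(h^4 - 5*h^3 - 16*h^2 + 80*h) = (h - 5)*(h + 3)*(h^3 - 16*h) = h*(h - 5)*(h + 3)*(h^2 - 16) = h*(h - 5)*(h - 4)*(h + 3)*(h + 4)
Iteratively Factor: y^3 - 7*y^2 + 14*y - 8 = (y - 2)*(y^2 - 5*y + 4) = (y - 4)*(y - 2)*(y - 1)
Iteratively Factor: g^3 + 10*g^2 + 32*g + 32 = (g + 4)*(g^2 + 6*g + 8) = (g + 4)^2*(g + 2)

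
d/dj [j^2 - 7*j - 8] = 2*j - 7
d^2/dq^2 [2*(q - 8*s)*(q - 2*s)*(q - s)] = 12*q - 44*s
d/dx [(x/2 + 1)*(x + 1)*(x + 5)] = 3*x^2/2 + 8*x + 17/2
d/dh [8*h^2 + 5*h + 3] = 16*h + 5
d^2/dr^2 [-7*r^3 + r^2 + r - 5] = 2 - 42*r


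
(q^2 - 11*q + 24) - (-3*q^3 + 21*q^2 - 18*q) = 3*q^3 - 20*q^2 + 7*q + 24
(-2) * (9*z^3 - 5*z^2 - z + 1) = -18*z^3 + 10*z^2 + 2*z - 2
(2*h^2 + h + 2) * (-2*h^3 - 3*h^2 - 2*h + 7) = -4*h^5 - 8*h^4 - 11*h^3 + 6*h^2 + 3*h + 14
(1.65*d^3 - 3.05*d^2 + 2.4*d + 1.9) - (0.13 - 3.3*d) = 1.65*d^3 - 3.05*d^2 + 5.7*d + 1.77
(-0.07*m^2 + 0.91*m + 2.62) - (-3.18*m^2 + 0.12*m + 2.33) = 3.11*m^2 + 0.79*m + 0.29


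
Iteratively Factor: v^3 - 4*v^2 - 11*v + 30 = (v + 3)*(v^2 - 7*v + 10) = (v - 2)*(v + 3)*(v - 5)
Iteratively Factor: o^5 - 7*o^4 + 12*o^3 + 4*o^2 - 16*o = (o - 2)*(o^4 - 5*o^3 + 2*o^2 + 8*o) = (o - 2)^2*(o^3 - 3*o^2 - 4*o) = (o - 4)*(o - 2)^2*(o^2 + o) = (o - 4)*(o - 2)^2*(o + 1)*(o)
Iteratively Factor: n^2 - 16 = (n + 4)*(n - 4)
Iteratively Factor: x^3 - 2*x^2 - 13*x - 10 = (x + 2)*(x^2 - 4*x - 5) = (x - 5)*(x + 2)*(x + 1)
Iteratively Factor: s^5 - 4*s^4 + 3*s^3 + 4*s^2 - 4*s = (s - 2)*(s^4 - 2*s^3 - s^2 + 2*s) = (s - 2)*(s - 1)*(s^3 - s^2 - 2*s) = (s - 2)^2*(s - 1)*(s^2 + s) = s*(s - 2)^2*(s - 1)*(s + 1)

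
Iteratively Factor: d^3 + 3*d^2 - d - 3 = (d + 3)*(d^2 - 1) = (d - 1)*(d + 3)*(d + 1)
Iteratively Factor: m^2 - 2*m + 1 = (m - 1)*(m - 1)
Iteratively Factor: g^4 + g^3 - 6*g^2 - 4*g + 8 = (g + 2)*(g^3 - g^2 - 4*g + 4) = (g - 1)*(g + 2)*(g^2 - 4) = (g - 1)*(g + 2)^2*(g - 2)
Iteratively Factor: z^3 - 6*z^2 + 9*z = (z - 3)*(z^2 - 3*z) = (z - 3)^2*(z)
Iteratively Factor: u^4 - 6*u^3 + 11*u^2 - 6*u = (u - 1)*(u^3 - 5*u^2 + 6*u) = u*(u - 1)*(u^2 - 5*u + 6) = u*(u - 2)*(u - 1)*(u - 3)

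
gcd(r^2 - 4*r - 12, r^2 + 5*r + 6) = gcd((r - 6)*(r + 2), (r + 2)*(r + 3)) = r + 2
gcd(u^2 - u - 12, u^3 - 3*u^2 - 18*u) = u + 3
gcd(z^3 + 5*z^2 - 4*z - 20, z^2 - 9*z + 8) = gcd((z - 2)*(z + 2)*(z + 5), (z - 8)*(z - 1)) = 1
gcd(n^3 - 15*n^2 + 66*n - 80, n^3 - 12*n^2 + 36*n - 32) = n^2 - 10*n + 16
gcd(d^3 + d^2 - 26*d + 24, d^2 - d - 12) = d - 4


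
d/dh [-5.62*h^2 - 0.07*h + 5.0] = -11.24*h - 0.07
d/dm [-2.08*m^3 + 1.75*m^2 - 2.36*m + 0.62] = -6.24*m^2 + 3.5*m - 2.36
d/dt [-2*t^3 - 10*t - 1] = -6*t^2 - 10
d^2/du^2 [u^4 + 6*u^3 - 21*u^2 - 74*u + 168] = 12*u^2 + 36*u - 42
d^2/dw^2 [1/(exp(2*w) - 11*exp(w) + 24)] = ((11 - 4*exp(w))*(exp(2*w) - 11*exp(w) + 24) + 2*(2*exp(w) - 11)^2*exp(w))*exp(w)/(exp(2*w) - 11*exp(w) + 24)^3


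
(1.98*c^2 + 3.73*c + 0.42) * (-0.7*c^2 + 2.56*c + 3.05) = -1.386*c^4 + 2.4578*c^3 + 15.2938*c^2 + 12.4517*c + 1.281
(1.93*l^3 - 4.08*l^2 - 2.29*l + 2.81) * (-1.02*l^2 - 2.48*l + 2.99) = -1.9686*l^5 - 0.6248*l^4 + 18.2249*l^3 - 9.3862*l^2 - 13.8159*l + 8.4019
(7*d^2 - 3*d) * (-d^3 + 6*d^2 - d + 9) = -7*d^5 + 45*d^4 - 25*d^3 + 66*d^2 - 27*d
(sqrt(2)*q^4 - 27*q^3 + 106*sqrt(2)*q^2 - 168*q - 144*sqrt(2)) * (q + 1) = sqrt(2)*q^5 - 27*q^4 + sqrt(2)*q^4 - 27*q^3 + 106*sqrt(2)*q^3 - 168*q^2 + 106*sqrt(2)*q^2 - 144*sqrt(2)*q - 168*q - 144*sqrt(2)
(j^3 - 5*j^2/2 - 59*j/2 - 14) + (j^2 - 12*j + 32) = j^3 - 3*j^2/2 - 83*j/2 + 18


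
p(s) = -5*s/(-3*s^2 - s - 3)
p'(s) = -5*s*(6*s + 1)/(-3*s^2 - s - 3)^2 - 5/(-3*s^2 - s - 3) = 15*(1 - s^2)/(9*s^4 + 6*s^3 + 19*s^2 + 6*s + 9)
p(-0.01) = -0.02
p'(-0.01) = 1.68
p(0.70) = 0.68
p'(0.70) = 0.29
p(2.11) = 0.57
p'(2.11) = -0.15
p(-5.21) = -0.33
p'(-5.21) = -0.06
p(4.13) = 0.35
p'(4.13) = -0.07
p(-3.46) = -0.49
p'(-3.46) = -0.13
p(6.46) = 0.24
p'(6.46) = -0.03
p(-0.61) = -0.87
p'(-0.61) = 0.77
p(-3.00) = -0.56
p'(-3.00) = -0.16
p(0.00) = 0.00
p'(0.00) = 1.67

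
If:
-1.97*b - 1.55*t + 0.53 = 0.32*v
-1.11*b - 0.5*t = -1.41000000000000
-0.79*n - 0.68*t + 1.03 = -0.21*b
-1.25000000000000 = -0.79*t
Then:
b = 0.56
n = 0.09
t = 1.58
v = -9.44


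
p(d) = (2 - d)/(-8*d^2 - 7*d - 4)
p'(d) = (2 - d)*(16*d + 7)/(-8*d^2 - 7*d - 4)^2 - 1/(-8*d^2 - 7*d - 4) = (8*d^2 + 7*d - (d - 2)*(16*d + 7) + 4)/(8*d^2 + 7*d + 4)^2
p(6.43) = 0.01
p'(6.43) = -0.00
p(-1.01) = -0.59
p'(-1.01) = -0.87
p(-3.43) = -0.07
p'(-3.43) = -0.03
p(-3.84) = -0.06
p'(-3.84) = -0.02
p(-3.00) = -0.09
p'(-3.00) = -0.05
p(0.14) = -0.36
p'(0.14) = 0.85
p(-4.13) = -0.05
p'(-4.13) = -0.02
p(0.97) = -0.06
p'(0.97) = 0.12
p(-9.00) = -0.02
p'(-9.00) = 0.00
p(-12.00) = -0.01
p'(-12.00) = 0.00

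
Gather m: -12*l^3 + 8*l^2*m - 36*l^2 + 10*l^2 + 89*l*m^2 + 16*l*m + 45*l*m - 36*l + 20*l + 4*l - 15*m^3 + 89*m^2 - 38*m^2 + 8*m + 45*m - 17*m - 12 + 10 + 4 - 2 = -12*l^3 - 26*l^2 - 12*l - 15*m^3 + m^2*(89*l + 51) + m*(8*l^2 + 61*l + 36)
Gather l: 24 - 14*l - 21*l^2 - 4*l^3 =-4*l^3 - 21*l^2 - 14*l + 24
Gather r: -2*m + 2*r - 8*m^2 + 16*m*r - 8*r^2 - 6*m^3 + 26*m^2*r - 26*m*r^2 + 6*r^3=-6*m^3 - 8*m^2 - 2*m + 6*r^3 + r^2*(-26*m - 8) + r*(26*m^2 + 16*m + 2)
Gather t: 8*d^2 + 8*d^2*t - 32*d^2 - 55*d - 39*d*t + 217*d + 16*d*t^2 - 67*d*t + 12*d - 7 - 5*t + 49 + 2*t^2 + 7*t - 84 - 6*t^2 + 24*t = -24*d^2 + 174*d + t^2*(16*d - 4) + t*(8*d^2 - 106*d + 26) - 42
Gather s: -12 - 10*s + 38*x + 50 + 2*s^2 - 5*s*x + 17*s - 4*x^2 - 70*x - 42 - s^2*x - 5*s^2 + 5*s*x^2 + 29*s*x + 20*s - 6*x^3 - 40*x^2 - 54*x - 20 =s^2*(-x - 3) + s*(5*x^2 + 24*x + 27) - 6*x^3 - 44*x^2 - 86*x - 24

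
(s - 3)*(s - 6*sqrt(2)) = s^2 - 6*sqrt(2)*s - 3*s + 18*sqrt(2)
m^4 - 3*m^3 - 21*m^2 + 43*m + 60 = (m - 5)*(m - 3)*(m + 1)*(m + 4)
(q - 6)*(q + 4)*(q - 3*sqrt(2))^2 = q^4 - 6*sqrt(2)*q^3 - 2*q^3 - 6*q^2 + 12*sqrt(2)*q^2 - 36*q + 144*sqrt(2)*q - 432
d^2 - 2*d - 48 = (d - 8)*(d + 6)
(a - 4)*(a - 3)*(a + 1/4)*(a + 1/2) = a^4 - 25*a^3/4 + 55*a^2/8 + 65*a/8 + 3/2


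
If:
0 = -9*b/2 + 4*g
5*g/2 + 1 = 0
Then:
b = -16/45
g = -2/5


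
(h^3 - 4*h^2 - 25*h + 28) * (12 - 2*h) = -2*h^4 + 20*h^3 + 2*h^2 - 356*h + 336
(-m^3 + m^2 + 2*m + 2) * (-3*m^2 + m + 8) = 3*m^5 - 4*m^4 - 13*m^3 + 4*m^2 + 18*m + 16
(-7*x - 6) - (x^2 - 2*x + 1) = -x^2 - 5*x - 7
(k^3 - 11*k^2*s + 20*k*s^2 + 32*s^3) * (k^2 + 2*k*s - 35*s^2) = k^5 - 9*k^4*s - 37*k^3*s^2 + 457*k^2*s^3 - 636*k*s^4 - 1120*s^5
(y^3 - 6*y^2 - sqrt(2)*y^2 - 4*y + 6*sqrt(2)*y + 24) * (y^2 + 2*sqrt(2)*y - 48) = y^5 - 6*y^4 + sqrt(2)*y^4 - 56*y^3 - 6*sqrt(2)*y^3 + 40*sqrt(2)*y^2 + 336*y^2 - 240*sqrt(2)*y + 192*y - 1152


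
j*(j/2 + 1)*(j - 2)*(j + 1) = j^4/2 + j^3/2 - 2*j^2 - 2*j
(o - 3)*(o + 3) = o^2 - 9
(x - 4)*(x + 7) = x^2 + 3*x - 28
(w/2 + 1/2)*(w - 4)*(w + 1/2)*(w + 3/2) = w^4/2 - w^3/2 - 37*w^2/8 - 41*w/8 - 3/2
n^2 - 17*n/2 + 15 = (n - 6)*(n - 5/2)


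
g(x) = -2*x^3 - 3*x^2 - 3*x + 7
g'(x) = -6*x^2 - 6*x - 3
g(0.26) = 5.98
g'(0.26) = -4.97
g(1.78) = -19.12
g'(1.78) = -32.69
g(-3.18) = 50.52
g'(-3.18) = -44.59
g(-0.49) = 7.98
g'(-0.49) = -1.50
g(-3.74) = 80.88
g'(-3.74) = -64.49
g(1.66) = -15.40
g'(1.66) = -29.49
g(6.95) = -830.16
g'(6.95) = -334.52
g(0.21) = 6.22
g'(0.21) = -4.52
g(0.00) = 7.00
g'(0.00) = -3.00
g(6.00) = -551.00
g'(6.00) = -255.00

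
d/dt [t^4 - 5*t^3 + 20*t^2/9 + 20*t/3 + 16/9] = 4*t^3 - 15*t^2 + 40*t/9 + 20/3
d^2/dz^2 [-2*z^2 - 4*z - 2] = -4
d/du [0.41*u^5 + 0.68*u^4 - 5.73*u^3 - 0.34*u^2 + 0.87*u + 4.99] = 2.05*u^4 + 2.72*u^3 - 17.19*u^2 - 0.68*u + 0.87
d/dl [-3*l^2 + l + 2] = 1 - 6*l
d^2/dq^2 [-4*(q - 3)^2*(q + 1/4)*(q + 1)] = -48*q^2 + 114*q - 14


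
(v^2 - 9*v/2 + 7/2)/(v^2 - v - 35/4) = 2*(v - 1)/(2*v + 5)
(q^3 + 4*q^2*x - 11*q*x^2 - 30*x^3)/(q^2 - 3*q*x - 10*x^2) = (-q^2 - 2*q*x + 15*x^2)/(-q + 5*x)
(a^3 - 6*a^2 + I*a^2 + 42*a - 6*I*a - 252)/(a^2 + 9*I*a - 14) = (a^2 - 6*a*(1 + I) + 36*I)/(a + 2*I)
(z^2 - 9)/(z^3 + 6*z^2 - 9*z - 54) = 1/(z + 6)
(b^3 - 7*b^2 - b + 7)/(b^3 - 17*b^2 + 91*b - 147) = (b^2 - 1)/(b^2 - 10*b + 21)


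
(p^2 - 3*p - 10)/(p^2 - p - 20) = (p + 2)/(p + 4)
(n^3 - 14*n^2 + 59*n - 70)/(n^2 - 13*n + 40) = (n^2 - 9*n + 14)/(n - 8)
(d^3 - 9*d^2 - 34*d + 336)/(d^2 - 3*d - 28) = (d^2 - 2*d - 48)/(d + 4)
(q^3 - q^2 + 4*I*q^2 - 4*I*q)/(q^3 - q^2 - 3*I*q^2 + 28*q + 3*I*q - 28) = q/(q - 7*I)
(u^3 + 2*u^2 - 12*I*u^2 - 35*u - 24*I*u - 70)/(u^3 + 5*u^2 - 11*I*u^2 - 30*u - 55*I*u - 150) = (u^2 + u*(2 - 7*I) - 14*I)/(u^2 + u*(5 - 6*I) - 30*I)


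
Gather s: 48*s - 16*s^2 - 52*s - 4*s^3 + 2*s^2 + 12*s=-4*s^3 - 14*s^2 + 8*s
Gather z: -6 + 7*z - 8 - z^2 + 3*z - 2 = -z^2 + 10*z - 16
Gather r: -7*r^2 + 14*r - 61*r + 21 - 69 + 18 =-7*r^2 - 47*r - 30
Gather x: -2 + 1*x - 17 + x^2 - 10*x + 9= x^2 - 9*x - 10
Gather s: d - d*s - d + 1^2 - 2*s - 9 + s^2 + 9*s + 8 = s^2 + s*(7 - d)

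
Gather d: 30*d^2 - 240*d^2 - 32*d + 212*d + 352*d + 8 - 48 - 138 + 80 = -210*d^2 + 532*d - 98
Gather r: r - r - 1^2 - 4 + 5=0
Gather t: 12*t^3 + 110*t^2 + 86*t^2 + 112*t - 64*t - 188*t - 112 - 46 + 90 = 12*t^3 + 196*t^2 - 140*t - 68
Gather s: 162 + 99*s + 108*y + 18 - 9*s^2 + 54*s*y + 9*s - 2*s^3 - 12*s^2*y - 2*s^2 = -2*s^3 + s^2*(-12*y - 11) + s*(54*y + 108) + 108*y + 180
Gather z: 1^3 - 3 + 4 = 2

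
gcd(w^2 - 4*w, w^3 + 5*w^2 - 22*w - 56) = w - 4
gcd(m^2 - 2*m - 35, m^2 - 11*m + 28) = m - 7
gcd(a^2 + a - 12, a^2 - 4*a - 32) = a + 4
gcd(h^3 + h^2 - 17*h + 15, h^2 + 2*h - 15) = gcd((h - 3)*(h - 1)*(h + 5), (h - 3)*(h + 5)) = h^2 + 2*h - 15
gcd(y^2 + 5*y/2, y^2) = y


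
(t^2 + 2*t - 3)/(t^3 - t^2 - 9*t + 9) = 1/(t - 3)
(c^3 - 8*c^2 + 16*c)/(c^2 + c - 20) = c*(c - 4)/(c + 5)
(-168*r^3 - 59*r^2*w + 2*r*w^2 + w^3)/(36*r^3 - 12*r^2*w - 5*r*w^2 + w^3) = (-56*r^2 - r*w + w^2)/(12*r^2 - 8*r*w + w^2)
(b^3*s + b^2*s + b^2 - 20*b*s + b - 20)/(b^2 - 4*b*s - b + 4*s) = (b^3*s + b^2*s + b^2 - 20*b*s + b - 20)/(b^2 - 4*b*s - b + 4*s)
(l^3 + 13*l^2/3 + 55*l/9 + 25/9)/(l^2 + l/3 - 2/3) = (9*l^2 + 30*l + 25)/(3*(3*l - 2))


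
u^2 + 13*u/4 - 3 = (u - 3/4)*(u + 4)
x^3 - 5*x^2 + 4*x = x*(x - 4)*(x - 1)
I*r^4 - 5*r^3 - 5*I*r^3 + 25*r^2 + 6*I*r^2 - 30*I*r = r*(r - 5)*(r + 6*I)*(I*r + 1)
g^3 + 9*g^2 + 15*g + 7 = (g + 1)^2*(g + 7)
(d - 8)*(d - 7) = d^2 - 15*d + 56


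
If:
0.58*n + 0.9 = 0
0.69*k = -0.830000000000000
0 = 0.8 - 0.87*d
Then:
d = 0.92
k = -1.20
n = -1.55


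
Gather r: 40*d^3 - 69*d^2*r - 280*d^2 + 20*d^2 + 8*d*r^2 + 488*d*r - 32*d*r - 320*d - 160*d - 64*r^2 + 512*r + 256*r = 40*d^3 - 260*d^2 - 480*d + r^2*(8*d - 64) + r*(-69*d^2 + 456*d + 768)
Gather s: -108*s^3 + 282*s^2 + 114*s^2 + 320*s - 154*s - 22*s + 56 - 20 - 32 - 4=-108*s^3 + 396*s^2 + 144*s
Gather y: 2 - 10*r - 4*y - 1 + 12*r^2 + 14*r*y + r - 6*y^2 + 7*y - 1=12*r^2 - 9*r - 6*y^2 + y*(14*r + 3)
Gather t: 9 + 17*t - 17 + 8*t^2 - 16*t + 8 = 8*t^2 + t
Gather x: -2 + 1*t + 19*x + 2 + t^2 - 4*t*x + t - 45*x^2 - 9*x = t^2 + 2*t - 45*x^2 + x*(10 - 4*t)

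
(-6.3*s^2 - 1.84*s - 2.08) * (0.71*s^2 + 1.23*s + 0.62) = -4.473*s^4 - 9.0554*s^3 - 7.646*s^2 - 3.6992*s - 1.2896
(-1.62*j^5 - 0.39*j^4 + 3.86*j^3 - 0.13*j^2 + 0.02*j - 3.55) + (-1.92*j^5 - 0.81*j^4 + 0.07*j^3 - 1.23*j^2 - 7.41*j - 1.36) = -3.54*j^5 - 1.2*j^4 + 3.93*j^3 - 1.36*j^2 - 7.39*j - 4.91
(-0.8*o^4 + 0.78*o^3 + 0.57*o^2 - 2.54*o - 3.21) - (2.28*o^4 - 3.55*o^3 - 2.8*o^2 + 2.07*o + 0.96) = -3.08*o^4 + 4.33*o^3 + 3.37*o^2 - 4.61*o - 4.17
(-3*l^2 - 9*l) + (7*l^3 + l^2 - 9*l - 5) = 7*l^3 - 2*l^2 - 18*l - 5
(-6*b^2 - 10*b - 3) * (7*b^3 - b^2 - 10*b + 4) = -42*b^5 - 64*b^4 + 49*b^3 + 79*b^2 - 10*b - 12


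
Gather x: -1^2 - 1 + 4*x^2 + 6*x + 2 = 4*x^2 + 6*x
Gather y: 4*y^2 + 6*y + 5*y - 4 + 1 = 4*y^2 + 11*y - 3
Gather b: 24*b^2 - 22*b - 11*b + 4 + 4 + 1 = 24*b^2 - 33*b + 9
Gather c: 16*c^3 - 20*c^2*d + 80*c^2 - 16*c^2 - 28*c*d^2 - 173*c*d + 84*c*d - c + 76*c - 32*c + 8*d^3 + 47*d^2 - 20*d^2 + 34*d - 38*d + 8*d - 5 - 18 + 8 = 16*c^3 + c^2*(64 - 20*d) + c*(-28*d^2 - 89*d + 43) + 8*d^3 + 27*d^2 + 4*d - 15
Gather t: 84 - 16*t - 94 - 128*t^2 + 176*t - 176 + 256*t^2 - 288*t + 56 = 128*t^2 - 128*t - 130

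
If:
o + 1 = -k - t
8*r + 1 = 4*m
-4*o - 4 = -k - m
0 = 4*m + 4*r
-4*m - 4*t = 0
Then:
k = 1/20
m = 1/12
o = -29/30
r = -1/12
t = -1/12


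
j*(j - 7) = j^2 - 7*j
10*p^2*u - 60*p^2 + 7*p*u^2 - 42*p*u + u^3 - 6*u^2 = (2*p + u)*(5*p + u)*(u - 6)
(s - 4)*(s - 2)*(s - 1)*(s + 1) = s^4 - 6*s^3 + 7*s^2 + 6*s - 8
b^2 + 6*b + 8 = (b + 2)*(b + 4)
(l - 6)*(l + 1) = l^2 - 5*l - 6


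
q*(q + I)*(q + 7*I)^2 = q^4 + 15*I*q^3 - 63*q^2 - 49*I*q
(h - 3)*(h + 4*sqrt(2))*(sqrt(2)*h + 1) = sqrt(2)*h^3 - 3*sqrt(2)*h^2 + 9*h^2 - 27*h + 4*sqrt(2)*h - 12*sqrt(2)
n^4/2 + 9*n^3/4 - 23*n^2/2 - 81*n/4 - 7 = (n/2 + 1/2)*(n - 4)*(n + 1/2)*(n + 7)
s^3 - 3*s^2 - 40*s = s*(s - 8)*(s + 5)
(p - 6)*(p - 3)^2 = p^3 - 12*p^2 + 45*p - 54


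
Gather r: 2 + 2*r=2*r + 2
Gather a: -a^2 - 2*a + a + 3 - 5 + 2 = -a^2 - a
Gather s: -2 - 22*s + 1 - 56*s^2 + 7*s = -56*s^2 - 15*s - 1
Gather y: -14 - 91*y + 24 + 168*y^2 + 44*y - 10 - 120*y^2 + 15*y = 48*y^2 - 32*y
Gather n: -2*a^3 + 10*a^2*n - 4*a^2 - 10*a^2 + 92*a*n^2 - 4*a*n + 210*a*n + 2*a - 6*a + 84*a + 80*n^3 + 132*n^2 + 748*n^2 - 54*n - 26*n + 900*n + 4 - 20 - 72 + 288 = -2*a^3 - 14*a^2 + 80*a + 80*n^3 + n^2*(92*a + 880) + n*(10*a^2 + 206*a + 820) + 200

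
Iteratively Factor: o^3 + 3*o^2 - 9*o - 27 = (o + 3)*(o^2 - 9) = (o + 3)^2*(o - 3)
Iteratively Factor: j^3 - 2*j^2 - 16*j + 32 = (j - 2)*(j^2 - 16) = (j - 4)*(j - 2)*(j + 4)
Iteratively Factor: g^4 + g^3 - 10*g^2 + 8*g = (g - 2)*(g^3 + 3*g^2 - 4*g) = (g - 2)*(g - 1)*(g^2 + 4*g) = g*(g - 2)*(g - 1)*(g + 4)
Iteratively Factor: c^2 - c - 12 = (c + 3)*(c - 4)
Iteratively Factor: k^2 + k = (k)*(k + 1)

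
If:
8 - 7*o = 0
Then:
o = 8/7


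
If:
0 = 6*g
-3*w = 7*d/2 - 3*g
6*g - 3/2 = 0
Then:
No Solution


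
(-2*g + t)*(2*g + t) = -4*g^2 + t^2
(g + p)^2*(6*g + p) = 6*g^3 + 13*g^2*p + 8*g*p^2 + p^3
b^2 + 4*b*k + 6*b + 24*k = (b + 6)*(b + 4*k)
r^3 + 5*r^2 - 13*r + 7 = (r - 1)^2*(r + 7)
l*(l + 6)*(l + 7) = l^3 + 13*l^2 + 42*l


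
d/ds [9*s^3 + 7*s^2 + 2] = s*(27*s + 14)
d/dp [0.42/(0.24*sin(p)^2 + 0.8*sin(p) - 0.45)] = -(0.2016*sin(p) + 0.336)*cos(p)/(0.24*sin(p)^2 + 0.8*sin(p) - 0.45)^2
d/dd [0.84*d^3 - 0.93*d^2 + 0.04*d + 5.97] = 2.52*d^2 - 1.86*d + 0.04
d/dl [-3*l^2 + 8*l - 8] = 8 - 6*l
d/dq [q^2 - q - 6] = 2*q - 1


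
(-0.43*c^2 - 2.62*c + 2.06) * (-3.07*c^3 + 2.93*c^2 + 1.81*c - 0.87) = 1.3201*c^5 + 6.7835*c^4 - 14.7791*c^3 + 1.6677*c^2 + 6.008*c - 1.7922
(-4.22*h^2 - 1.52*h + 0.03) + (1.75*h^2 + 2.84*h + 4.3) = -2.47*h^2 + 1.32*h + 4.33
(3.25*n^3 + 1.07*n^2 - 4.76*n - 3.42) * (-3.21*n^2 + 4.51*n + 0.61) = -10.4325*n^5 + 11.2228*n^4 + 22.0878*n^3 - 9.8367*n^2 - 18.3278*n - 2.0862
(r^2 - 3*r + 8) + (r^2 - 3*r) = 2*r^2 - 6*r + 8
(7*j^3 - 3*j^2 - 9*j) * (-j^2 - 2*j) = -7*j^5 - 11*j^4 + 15*j^3 + 18*j^2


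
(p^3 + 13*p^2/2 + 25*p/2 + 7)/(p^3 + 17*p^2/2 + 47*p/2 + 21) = (p + 1)/(p + 3)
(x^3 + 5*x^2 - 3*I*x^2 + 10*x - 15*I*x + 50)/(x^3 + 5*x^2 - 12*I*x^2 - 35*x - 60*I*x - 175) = (x + 2*I)/(x - 7*I)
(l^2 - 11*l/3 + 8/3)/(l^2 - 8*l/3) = (l - 1)/l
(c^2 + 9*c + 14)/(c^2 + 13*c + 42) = (c + 2)/(c + 6)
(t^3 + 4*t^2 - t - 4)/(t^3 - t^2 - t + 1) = (t + 4)/(t - 1)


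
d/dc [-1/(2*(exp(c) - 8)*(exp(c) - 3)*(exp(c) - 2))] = ((exp(c) - 8)*(exp(c) - 3) + (exp(c) - 8)*(exp(c) - 2) + (exp(c) - 3)*(exp(c) - 2))*exp(c)/(2*(exp(c) - 8)^2*(exp(c) - 3)^2*(exp(c) - 2)^2)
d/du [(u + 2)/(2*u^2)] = (-u - 4)/(2*u^3)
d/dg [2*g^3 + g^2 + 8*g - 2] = 6*g^2 + 2*g + 8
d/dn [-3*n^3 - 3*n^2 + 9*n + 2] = -9*n^2 - 6*n + 9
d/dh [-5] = 0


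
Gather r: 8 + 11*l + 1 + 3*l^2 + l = 3*l^2 + 12*l + 9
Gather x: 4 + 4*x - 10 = 4*x - 6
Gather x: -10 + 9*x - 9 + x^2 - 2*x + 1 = x^2 + 7*x - 18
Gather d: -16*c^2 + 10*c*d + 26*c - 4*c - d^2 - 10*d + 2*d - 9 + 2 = -16*c^2 + 22*c - d^2 + d*(10*c - 8) - 7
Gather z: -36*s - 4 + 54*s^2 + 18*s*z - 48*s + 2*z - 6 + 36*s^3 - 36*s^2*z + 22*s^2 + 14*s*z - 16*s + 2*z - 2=36*s^3 + 76*s^2 - 100*s + z*(-36*s^2 + 32*s + 4) - 12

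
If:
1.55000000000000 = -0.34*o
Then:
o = -4.56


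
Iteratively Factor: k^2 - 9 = (k + 3)*(k - 3)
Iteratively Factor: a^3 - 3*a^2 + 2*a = (a)*(a^2 - 3*a + 2) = a*(a - 1)*(a - 2)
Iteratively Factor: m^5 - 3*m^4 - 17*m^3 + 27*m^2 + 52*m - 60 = (m + 3)*(m^4 - 6*m^3 + m^2 + 24*m - 20) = (m - 2)*(m + 3)*(m^3 - 4*m^2 - 7*m + 10) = (m - 5)*(m - 2)*(m + 3)*(m^2 + m - 2) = (m - 5)*(m - 2)*(m + 2)*(m + 3)*(m - 1)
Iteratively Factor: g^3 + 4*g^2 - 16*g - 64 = (g + 4)*(g^2 - 16) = (g - 4)*(g + 4)*(g + 4)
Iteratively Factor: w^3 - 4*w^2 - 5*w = (w - 5)*(w^2 + w) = (w - 5)*(w + 1)*(w)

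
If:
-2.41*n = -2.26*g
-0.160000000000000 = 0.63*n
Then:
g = -0.27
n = -0.25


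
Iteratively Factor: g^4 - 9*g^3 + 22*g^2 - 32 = (g - 2)*(g^3 - 7*g^2 + 8*g + 16) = (g - 4)*(g - 2)*(g^2 - 3*g - 4) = (g - 4)^2*(g - 2)*(g + 1)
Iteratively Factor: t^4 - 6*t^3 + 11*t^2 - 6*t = (t - 2)*(t^3 - 4*t^2 + 3*t) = (t - 2)*(t - 1)*(t^2 - 3*t) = t*(t - 2)*(t - 1)*(t - 3)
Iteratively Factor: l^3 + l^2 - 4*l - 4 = (l - 2)*(l^2 + 3*l + 2) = (l - 2)*(l + 1)*(l + 2)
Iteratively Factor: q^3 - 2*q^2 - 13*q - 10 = (q + 2)*(q^2 - 4*q - 5) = (q + 1)*(q + 2)*(q - 5)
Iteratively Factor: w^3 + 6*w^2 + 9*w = (w + 3)*(w^2 + 3*w) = w*(w + 3)*(w + 3)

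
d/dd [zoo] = 0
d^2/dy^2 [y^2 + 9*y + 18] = 2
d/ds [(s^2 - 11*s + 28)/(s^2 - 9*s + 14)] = 2/(s^2 - 4*s + 4)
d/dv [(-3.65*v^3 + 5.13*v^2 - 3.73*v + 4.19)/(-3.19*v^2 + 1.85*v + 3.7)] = (11.6435*v^4 - 13.505*v^3 - 42.9232*v^2 + 64.6942*v - 21.5525)/(10.1761*v^4 - 11.803*v^3 - 20.1835*v^2 + 13.69*v + 13.69)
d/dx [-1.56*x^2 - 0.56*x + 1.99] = -3.12*x - 0.56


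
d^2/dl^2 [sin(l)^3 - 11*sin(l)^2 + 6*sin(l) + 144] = -9*sin(l)^3 + 44*sin(l)^2 - 22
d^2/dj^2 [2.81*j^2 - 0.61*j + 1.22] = 5.62000000000000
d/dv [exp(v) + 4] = exp(v)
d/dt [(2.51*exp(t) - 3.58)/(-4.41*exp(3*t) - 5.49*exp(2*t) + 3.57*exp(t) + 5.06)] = (22.1382*exp(3*t) - 33.5835*exp(2*t) - 39.3084*exp(t) + 25.4812)*exp(t)/(19.4481*exp(6*t) + 48.4218*exp(5*t) - 1.3473*exp(4*t) - 83.8278*exp(3*t) - 42.8139*exp(2*t) + 36.1284*exp(t) + 25.6036)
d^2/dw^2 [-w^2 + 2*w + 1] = -2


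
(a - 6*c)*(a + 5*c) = a^2 - a*c - 30*c^2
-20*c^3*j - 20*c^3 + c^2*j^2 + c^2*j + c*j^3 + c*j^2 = (-4*c + j)*(5*c + j)*(c*j + c)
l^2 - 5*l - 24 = (l - 8)*(l + 3)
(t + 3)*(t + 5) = t^2 + 8*t + 15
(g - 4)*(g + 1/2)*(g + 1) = g^3 - 5*g^2/2 - 11*g/2 - 2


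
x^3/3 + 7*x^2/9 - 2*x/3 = x*(x/3 + 1)*(x - 2/3)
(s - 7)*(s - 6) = s^2 - 13*s + 42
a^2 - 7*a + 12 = (a - 4)*(a - 3)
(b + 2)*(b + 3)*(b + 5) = b^3 + 10*b^2 + 31*b + 30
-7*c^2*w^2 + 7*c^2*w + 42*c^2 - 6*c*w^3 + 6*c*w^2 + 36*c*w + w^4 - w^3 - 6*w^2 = (-7*c + w)*(c + w)*(w - 3)*(w + 2)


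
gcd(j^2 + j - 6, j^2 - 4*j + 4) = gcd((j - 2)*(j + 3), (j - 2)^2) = j - 2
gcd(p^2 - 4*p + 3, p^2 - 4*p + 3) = p^2 - 4*p + 3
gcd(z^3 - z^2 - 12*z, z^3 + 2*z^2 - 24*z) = z^2 - 4*z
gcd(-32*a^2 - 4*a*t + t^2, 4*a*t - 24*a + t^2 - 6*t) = 4*a + t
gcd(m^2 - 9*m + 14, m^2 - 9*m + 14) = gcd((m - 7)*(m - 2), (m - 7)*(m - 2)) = m^2 - 9*m + 14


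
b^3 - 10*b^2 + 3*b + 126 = (b - 7)*(b - 6)*(b + 3)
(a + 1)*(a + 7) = a^2 + 8*a + 7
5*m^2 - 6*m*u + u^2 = (-5*m + u)*(-m + u)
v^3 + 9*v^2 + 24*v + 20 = (v + 2)^2*(v + 5)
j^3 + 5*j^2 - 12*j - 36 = (j - 3)*(j + 2)*(j + 6)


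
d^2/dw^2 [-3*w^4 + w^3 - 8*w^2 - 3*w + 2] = -36*w^2 + 6*w - 16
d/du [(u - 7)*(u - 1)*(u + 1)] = 3*u^2 - 14*u - 1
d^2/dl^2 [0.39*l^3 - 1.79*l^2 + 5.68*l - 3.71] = 2.34*l - 3.58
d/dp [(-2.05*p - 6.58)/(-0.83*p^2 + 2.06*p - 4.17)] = (-1.7015*p^2 - 10.9228*p + 22.1033)/(0.6889*p^4 - 3.4196*p^3 + 11.1658*p^2 - 17.1804*p + 17.3889)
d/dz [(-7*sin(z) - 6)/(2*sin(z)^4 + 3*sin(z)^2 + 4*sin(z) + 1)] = (42*(1 - cos(z)^2)^2 + 72*sin(z) - 12*sin(3*z) - 21*cos(z)^2 + 38)*cos(z)/(2*(1 - cos(z)^2)^2 + 4*sin(z) - 3*cos(z)^2 + 4)^2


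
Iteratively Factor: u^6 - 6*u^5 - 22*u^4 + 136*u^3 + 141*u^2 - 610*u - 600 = (u + 4)*(u^5 - 10*u^4 + 18*u^3 + 64*u^2 - 115*u - 150) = (u - 3)*(u + 4)*(u^4 - 7*u^3 - 3*u^2 + 55*u + 50) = (u - 5)*(u - 3)*(u + 4)*(u^3 - 2*u^2 - 13*u - 10) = (u - 5)^2*(u - 3)*(u + 4)*(u^2 + 3*u + 2) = (u - 5)^2*(u - 3)*(u + 1)*(u + 4)*(u + 2)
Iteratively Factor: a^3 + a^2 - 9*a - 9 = (a + 3)*(a^2 - 2*a - 3) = (a + 1)*(a + 3)*(a - 3)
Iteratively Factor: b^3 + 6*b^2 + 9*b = (b)*(b^2 + 6*b + 9) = b*(b + 3)*(b + 3)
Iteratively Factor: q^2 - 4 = (q + 2)*(q - 2)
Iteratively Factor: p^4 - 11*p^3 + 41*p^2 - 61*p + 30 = (p - 2)*(p^3 - 9*p^2 + 23*p - 15) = (p - 3)*(p - 2)*(p^2 - 6*p + 5) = (p - 3)*(p - 2)*(p - 1)*(p - 5)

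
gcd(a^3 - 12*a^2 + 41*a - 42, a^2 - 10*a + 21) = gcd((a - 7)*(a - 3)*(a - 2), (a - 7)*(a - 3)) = a^2 - 10*a + 21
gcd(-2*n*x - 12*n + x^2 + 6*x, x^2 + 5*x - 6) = x + 6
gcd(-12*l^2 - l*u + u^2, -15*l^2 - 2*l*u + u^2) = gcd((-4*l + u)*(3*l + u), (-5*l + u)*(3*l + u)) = 3*l + u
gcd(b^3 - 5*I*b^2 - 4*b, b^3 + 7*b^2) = b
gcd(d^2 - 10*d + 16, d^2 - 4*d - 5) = 1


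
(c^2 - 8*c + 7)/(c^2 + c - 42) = (c^2 - 8*c + 7)/(c^2 + c - 42)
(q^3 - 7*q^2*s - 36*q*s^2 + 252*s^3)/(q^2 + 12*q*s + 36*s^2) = (q^2 - 13*q*s + 42*s^2)/(q + 6*s)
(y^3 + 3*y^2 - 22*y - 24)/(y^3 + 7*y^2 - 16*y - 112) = (y^2 + 7*y + 6)/(y^2 + 11*y + 28)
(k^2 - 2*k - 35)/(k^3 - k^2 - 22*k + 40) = (k - 7)/(k^2 - 6*k + 8)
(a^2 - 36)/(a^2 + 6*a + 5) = (a^2 - 36)/(a^2 + 6*a + 5)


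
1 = 1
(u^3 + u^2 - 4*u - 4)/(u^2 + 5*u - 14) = (u^2 + 3*u + 2)/(u + 7)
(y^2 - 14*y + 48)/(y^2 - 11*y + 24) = (y - 6)/(y - 3)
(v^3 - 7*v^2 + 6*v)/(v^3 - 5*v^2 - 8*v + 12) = v/(v + 2)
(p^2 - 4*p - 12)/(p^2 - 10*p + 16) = (p^2 - 4*p - 12)/(p^2 - 10*p + 16)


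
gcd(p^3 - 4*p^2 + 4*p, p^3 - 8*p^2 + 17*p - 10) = p - 2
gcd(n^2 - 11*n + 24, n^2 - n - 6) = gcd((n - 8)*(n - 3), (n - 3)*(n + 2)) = n - 3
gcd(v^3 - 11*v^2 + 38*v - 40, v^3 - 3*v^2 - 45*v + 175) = v - 5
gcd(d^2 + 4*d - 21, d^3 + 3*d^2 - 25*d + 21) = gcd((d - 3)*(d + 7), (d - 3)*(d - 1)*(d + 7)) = d^2 + 4*d - 21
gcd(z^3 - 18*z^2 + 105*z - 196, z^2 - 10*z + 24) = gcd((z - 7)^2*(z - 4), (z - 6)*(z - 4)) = z - 4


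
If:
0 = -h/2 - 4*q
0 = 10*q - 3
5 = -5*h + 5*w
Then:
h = -12/5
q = 3/10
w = -7/5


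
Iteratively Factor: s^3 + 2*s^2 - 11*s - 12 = (s - 3)*(s^2 + 5*s + 4) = (s - 3)*(s + 4)*(s + 1)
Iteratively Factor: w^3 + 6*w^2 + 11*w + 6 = (w + 2)*(w^2 + 4*w + 3) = (w + 2)*(w + 3)*(w + 1)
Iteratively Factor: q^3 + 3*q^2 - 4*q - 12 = (q - 2)*(q^2 + 5*q + 6) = (q - 2)*(q + 2)*(q + 3)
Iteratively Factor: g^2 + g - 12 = (g + 4)*(g - 3)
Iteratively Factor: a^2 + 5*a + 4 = (a + 1)*(a + 4)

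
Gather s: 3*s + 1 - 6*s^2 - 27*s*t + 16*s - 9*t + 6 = -6*s^2 + s*(19 - 27*t) - 9*t + 7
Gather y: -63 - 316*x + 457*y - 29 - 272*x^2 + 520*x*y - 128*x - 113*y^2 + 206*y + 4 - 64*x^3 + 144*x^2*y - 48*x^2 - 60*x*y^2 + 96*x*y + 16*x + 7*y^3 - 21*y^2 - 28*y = -64*x^3 - 320*x^2 - 428*x + 7*y^3 + y^2*(-60*x - 134) + y*(144*x^2 + 616*x + 635) - 88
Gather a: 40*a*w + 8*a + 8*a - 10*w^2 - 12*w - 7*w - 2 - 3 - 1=a*(40*w + 16) - 10*w^2 - 19*w - 6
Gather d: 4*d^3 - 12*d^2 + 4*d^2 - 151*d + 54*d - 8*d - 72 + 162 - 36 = 4*d^3 - 8*d^2 - 105*d + 54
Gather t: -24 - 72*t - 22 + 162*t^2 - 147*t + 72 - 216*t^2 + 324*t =-54*t^2 + 105*t + 26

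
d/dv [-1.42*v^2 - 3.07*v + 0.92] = -2.84*v - 3.07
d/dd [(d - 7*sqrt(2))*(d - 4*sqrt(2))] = 2*d - 11*sqrt(2)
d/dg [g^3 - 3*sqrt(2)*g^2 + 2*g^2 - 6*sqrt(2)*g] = 3*g^2 - 6*sqrt(2)*g + 4*g - 6*sqrt(2)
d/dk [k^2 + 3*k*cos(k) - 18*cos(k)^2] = -3*k*sin(k) + 2*k + 18*sin(2*k) + 3*cos(k)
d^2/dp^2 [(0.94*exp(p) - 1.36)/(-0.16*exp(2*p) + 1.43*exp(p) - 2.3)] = (-0.024064*exp(4*p) - 0.0758079999999999*exp(3*p) + 1.142016*exp(2*p) - 2.312516*exp(p) - 0.499559999999999)*exp(p)/(0.004096*exp(6*p) - 0.109824*exp(5*p) + 1.158192*exp(4*p) - 6.081647*exp(3*p) + 16.64901*exp(2*p) - 22.6941*exp(p) + 12.167)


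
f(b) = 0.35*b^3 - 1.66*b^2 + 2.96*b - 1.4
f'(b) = 1.05*b^2 - 3.32*b + 2.96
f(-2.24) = -20.29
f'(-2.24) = 15.67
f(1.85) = 0.61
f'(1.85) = 0.41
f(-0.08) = -1.65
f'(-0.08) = 3.23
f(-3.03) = -35.35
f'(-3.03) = 22.66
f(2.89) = 1.74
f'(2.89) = 2.13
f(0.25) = -0.76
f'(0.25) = 2.20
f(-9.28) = -451.54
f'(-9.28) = 124.19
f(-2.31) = -21.41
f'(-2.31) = 16.23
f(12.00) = 399.88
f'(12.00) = 114.32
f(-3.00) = -34.67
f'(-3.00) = 22.37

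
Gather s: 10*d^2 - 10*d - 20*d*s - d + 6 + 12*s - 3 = 10*d^2 - 11*d + s*(12 - 20*d) + 3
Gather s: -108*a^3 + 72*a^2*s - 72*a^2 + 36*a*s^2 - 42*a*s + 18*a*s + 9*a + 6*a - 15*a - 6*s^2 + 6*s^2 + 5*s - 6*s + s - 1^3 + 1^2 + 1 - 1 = -108*a^3 - 72*a^2 + 36*a*s^2 + s*(72*a^2 - 24*a)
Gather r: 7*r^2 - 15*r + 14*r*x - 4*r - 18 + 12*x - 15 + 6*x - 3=7*r^2 + r*(14*x - 19) + 18*x - 36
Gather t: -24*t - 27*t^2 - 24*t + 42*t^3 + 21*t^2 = 42*t^3 - 6*t^2 - 48*t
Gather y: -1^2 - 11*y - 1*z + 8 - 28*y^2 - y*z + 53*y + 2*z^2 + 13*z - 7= -28*y^2 + y*(42 - z) + 2*z^2 + 12*z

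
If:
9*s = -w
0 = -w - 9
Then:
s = 1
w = -9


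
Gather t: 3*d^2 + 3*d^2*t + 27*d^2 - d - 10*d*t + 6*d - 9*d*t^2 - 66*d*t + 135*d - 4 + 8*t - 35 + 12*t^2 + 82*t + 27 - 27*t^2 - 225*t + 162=30*d^2 + 140*d + t^2*(-9*d - 15) + t*(3*d^2 - 76*d - 135) + 150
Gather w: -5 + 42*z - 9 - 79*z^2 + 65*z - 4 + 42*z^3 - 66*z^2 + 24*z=42*z^3 - 145*z^2 + 131*z - 18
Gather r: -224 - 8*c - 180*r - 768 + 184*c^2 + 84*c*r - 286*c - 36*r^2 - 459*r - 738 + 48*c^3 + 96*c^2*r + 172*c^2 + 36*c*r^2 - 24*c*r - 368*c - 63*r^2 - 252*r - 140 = 48*c^3 + 356*c^2 - 662*c + r^2*(36*c - 99) + r*(96*c^2 + 60*c - 891) - 1870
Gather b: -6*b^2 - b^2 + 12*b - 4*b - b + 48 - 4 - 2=-7*b^2 + 7*b + 42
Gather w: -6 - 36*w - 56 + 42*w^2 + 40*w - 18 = 42*w^2 + 4*w - 80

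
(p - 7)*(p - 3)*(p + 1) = p^3 - 9*p^2 + 11*p + 21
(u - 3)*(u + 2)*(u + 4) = u^3 + 3*u^2 - 10*u - 24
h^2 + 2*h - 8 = (h - 2)*(h + 4)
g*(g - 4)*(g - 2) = g^3 - 6*g^2 + 8*g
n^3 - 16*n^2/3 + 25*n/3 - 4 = (n - 3)*(n - 4/3)*(n - 1)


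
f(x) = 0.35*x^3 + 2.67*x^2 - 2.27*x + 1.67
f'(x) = 1.05*x^2 + 5.34*x - 2.27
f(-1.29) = 8.29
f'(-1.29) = -7.41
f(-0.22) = 2.29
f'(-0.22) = -3.39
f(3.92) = 54.88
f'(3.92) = 34.80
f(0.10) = 1.47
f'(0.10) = -1.73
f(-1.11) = 7.00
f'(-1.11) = -6.90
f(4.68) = 85.40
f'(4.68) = 45.72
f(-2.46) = 18.20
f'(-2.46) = -9.05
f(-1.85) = 12.79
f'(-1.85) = -8.56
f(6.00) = 159.77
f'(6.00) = 67.57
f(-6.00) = 35.81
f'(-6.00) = 3.49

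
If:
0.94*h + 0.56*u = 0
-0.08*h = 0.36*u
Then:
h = 0.00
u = 0.00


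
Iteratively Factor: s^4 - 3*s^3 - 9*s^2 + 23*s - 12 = (s - 1)*(s^3 - 2*s^2 - 11*s + 12) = (s - 1)^2*(s^2 - s - 12) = (s - 1)^2*(s + 3)*(s - 4)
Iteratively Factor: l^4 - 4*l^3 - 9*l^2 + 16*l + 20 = (l + 2)*(l^3 - 6*l^2 + 3*l + 10) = (l - 2)*(l + 2)*(l^2 - 4*l - 5) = (l - 5)*(l - 2)*(l + 2)*(l + 1)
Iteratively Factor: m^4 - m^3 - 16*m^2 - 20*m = (m + 2)*(m^3 - 3*m^2 - 10*m) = m*(m + 2)*(m^2 - 3*m - 10) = m*(m + 2)^2*(m - 5)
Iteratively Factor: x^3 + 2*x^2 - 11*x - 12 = (x - 3)*(x^2 + 5*x + 4) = (x - 3)*(x + 4)*(x + 1)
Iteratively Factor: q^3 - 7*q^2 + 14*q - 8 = (q - 1)*(q^2 - 6*q + 8) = (q - 2)*(q - 1)*(q - 4)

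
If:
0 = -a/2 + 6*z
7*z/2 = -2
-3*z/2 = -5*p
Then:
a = -48/7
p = -6/35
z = -4/7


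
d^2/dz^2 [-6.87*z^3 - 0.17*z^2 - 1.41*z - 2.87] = -41.22*z - 0.34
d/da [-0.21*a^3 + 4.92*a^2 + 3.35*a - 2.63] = -0.63*a^2 + 9.84*a + 3.35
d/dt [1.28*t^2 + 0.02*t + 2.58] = 2.56*t + 0.02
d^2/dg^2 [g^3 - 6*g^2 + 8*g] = 6*g - 12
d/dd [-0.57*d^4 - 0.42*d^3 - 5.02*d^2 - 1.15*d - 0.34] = -2.28*d^3 - 1.26*d^2 - 10.04*d - 1.15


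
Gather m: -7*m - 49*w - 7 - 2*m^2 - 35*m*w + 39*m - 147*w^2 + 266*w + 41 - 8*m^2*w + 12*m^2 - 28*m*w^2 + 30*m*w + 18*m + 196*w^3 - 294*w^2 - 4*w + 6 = m^2*(10 - 8*w) + m*(-28*w^2 - 5*w + 50) + 196*w^3 - 441*w^2 + 213*w + 40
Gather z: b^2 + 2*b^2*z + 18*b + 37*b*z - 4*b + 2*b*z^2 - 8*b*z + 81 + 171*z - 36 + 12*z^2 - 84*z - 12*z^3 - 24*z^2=b^2 + 14*b - 12*z^3 + z^2*(2*b - 12) + z*(2*b^2 + 29*b + 87) + 45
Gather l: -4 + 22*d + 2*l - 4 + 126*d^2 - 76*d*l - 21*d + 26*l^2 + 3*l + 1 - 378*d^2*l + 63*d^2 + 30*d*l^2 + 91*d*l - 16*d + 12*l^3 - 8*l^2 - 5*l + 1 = 189*d^2 - 15*d + 12*l^3 + l^2*(30*d + 18) + l*(-378*d^2 + 15*d) - 6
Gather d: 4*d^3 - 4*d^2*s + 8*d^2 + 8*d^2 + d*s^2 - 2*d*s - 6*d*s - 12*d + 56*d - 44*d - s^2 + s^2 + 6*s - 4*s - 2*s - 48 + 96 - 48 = 4*d^3 + d^2*(16 - 4*s) + d*(s^2 - 8*s)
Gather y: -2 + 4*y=4*y - 2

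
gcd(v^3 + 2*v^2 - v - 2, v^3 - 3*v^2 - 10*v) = v + 2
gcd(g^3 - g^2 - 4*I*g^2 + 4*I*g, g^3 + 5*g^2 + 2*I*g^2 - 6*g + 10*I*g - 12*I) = g - 1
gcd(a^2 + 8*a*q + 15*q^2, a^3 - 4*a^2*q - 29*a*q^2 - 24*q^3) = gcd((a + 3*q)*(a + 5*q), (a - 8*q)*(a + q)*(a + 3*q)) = a + 3*q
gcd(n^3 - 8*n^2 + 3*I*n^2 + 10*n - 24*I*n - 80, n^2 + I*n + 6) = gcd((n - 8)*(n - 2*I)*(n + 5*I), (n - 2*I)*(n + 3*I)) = n - 2*I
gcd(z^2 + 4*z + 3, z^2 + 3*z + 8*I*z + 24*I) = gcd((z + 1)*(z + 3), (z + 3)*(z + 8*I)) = z + 3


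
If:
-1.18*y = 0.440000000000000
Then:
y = -0.37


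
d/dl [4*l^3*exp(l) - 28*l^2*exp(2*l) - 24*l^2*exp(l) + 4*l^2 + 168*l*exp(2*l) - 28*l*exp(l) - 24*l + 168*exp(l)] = 4*l^3*exp(l) - 56*l^2*exp(2*l) - 12*l^2*exp(l) + 280*l*exp(2*l) - 76*l*exp(l) + 8*l + 168*exp(2*l) + 140*exp(l) - 24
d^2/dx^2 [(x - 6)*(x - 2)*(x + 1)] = 6*x - 14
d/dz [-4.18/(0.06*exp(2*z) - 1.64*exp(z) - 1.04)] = (0.5016*exp(z) - 6.8552)*exp(z)/(-0.06*exp(2*z) + 1.64*exp(z) + 1.04)^2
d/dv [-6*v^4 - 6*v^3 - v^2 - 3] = 2*v*(-12*v^2 - 9*v - 1)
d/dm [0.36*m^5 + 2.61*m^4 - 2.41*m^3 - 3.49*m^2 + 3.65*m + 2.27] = 1.8*m^4 + 10.44*m^3 - 7.23*m^2 - 6.98*m + 3.65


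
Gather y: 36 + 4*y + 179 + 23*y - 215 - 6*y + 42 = 21*y + 42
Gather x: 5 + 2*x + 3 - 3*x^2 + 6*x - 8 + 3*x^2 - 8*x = 0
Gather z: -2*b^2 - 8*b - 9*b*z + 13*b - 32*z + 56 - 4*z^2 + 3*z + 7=-2*b^2 + 5*b - 4*z^2 + z*(-9*b - 29) + 63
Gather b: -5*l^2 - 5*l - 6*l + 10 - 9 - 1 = -5*l^2 - 11*l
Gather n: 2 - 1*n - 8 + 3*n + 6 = 2*n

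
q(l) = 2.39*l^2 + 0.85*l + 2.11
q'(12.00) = 58.21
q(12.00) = 356.47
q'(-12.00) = -56.51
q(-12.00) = 336.07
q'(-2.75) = -12.30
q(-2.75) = 17.85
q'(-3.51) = -15.93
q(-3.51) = 28.57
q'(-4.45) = -20.42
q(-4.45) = 45.66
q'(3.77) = 18.87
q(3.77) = 39.28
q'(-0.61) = -2.07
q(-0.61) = 2.48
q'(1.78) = 9.36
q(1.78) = 11.20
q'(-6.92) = -32.23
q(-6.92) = 110.68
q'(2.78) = 14.14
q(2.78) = 22.94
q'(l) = 4.78*l + 0.85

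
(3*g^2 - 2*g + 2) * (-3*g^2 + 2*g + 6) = -9*g^4 + 12*g^3 + 8*g^2 - 8*g + 12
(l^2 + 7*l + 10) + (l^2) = 2*l^2 + 7*l + 10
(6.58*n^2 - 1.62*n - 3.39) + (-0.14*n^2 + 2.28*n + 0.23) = 6.44*n^2 + 0.66*n - 3.16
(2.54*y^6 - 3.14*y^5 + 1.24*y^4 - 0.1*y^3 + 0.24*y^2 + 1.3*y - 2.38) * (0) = 0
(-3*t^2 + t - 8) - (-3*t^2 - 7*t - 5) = 8*t - 3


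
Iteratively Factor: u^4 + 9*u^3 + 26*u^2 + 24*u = (u)*(u^3 + 9*u^2 + 26*u + 24) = u*(u + 4)*(u^2 + 5*u + 6) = u*(u + 3)*(u + 4)*(u + 2)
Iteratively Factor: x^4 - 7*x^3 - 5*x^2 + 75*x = (x + 3)*(x^3 - 10*x^2 + 25*x) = (x - 5)*(x + 3)*(x^2 - 5*x) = x*(x - 5)*(x + 3)*(x - 5)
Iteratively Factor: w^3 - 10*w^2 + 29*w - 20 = (w - 4)*(w^2 - 6*w + 5) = (w - 4)*(w - 1)*(w - 5)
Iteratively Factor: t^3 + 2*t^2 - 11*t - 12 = (t + 4)*(t^2 - 2*t - 3) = (t - 3)*(t + 4)*(t + 1)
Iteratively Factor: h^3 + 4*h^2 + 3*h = (h)*(h^2 + 4*h + 3) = h*(h + 1)*(h + 3)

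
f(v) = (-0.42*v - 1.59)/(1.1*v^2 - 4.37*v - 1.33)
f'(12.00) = 0.01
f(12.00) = -0.06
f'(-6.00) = -0.00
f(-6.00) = 0.01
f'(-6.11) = -0.00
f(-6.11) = 0.01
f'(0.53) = -0.40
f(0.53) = 0.54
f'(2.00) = 0.08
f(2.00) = 0.43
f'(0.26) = -0.95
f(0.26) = 0.71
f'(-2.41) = -0.05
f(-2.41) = -0.04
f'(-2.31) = -0.06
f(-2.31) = -0.04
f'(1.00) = -0.11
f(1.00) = 0.44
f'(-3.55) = -0.02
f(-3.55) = -0.00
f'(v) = (4.37 - 2.2*v)*(-0.42*v - 1.59)/(1.1*v^2 - 4.37*v - 1.33)^2 - 0.42/(1.1*v^2 - 4.37*v - 1.33) = (0.462*v^2 + 3.498*v - 6.3897)/(1.21*v^4 - 9.614*v^3 + 16.1709*v^2 + 11.6242*v + 1.7689)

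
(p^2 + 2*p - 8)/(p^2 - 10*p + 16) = (p + 4)/(p - 8)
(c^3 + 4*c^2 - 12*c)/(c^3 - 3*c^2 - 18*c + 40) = c*(c + 6)/(c^2 - c - 20)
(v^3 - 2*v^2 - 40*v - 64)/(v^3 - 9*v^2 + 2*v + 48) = (v + 4)/(v - 3)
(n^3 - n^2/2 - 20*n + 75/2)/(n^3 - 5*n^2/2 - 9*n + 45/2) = (n + 5)/(n + 3)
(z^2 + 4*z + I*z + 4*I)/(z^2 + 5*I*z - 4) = (z + 4)/(z + 4*I)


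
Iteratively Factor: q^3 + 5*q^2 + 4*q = (q)*(q^2 + 5*q + 4) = q*(q + 4)*(q + 1)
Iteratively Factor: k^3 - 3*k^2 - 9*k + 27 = (k + 3)*(k^2 - 6*k + 9) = (k - 3)*(k + 3)*(k - 3)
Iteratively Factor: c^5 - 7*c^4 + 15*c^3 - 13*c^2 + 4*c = (c)*(c^4 - 7*c^3 + 15*c^2 - 13*c + 4) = c*(c - 1)*(c^3 - 6*c^2 + 9*c - 4) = c*(c - 1)^2*(c^2 - 5*c + 4) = c*(c - 1)^3*(c - 4)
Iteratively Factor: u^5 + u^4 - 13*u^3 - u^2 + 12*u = (u)*(u^4 + u^3 - 13*u^2 - u + 12) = u*(u + 4)*(u^3 - 3*u^2 - u + 3) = u*(u - 1)*(u + 4)*(u^2 - 2*u - 3) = u*(u - 3)*(u - 1)*(u + 4)*(u + 1)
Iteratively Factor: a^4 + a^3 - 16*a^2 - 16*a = (a - 4)*(a^3 + 5*a^2 + 4*a) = (a - 4)*(a + 4)*(a^2 + a) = a*(a - 4)*(a + 4)*(a + 1)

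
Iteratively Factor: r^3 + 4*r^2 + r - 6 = (r - 1)*(r^2 + 5*r + 6) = (r - 1)*(r + 3)*(r + 2)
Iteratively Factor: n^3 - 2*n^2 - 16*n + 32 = (n - 2)*(n^2 - 16) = (n - 2)*(n + 4)*(n - 4)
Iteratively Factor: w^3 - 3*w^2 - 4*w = (w - 4)*(w^2 + w) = w*(w - 4)*(w + 1)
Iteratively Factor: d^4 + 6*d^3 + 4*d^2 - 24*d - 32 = (d - 2)*(d^3 + 8*d^2 + 20*d + 16) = (d - 2)*(d + 2)*(d^2 + 6*d + 8) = (d - 2)*(d + 2)^2*(d + 4)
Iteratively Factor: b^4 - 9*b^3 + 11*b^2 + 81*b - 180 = (b - 3)*(b^3 - 6*b^2 - 7*b + 60) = (b - 4)*(b - 3)*(b^2 - 2*b - 15) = (b - 5)*(b - 4)*(b - 3)*(b + 3)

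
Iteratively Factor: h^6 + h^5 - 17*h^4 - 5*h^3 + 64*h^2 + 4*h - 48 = (h + 2)*(h^5 - h^4 - 15*h^3 + 25*h^2 + 14*h - 24) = (h - 2)*(h + 2)*(h^4 + h^3 - 13*h^2 - h + 12) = (h - 2)*(h + 2)*(h + 4)*(h^3 - 3*h^2 - h + 3) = (h - 2)*(h + 1)*(h + 2)*(h + 4)*(h^2 - 4*h + 3) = (h - 3)*(h - 2)*(h + 1)*(h + 2)*(h + 4)*(h - 1)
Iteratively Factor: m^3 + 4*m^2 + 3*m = (m)*(m^2 + 4*m + 3) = m*(m + 1)*(m + 3)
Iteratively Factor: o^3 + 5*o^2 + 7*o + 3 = (o + 1)*(o^2 + 4*o + 3) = (o + 1)^2*(o + 3)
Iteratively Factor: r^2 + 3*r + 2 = (r + 1)*(r + 2)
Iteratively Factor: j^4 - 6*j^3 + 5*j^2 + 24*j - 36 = (j - 3)*(j^3 - 3*j^2 - 4*j + 12) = (j - 3)^2*(j^2 - 4) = (j - 3)^2*(j - 2)*(j + 2)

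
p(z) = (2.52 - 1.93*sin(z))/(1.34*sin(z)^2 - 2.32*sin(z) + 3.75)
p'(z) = (2.52 - 1.93*sin(z))*(-2.68*sin(z)*cos(z) + 2.32*cos(z))/(1.34*sin(z)^2 - 2.32*sin(z) + 3.75)^2 - 1.93*cos(z)/(1.34*sin(z)^2 - 2.32*sin(z) + 3.75)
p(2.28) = 0.38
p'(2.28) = 0.43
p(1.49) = 0.22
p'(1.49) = -0.06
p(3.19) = 0.68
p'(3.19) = 0.07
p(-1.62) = 0.60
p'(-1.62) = -0.01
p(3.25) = 0.68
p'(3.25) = 0.04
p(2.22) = 0.36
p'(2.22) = 0.41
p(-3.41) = 0.62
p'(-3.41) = 0.28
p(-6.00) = 0.62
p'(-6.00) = -0.29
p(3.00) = 0.65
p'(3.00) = 0.19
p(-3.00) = 0.68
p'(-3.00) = 0.02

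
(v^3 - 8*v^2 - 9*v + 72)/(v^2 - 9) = v - 8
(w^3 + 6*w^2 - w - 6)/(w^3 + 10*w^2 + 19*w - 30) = (w + 1)/(w + 5)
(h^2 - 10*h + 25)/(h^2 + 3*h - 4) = (h^2 - 10*h + 25)/(h^2 + 3*h - 4)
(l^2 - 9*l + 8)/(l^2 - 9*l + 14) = (l^2 - 9*l + 8)/(l^2 - 9*l + 14)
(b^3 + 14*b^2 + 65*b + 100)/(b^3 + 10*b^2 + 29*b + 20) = (b + 5)/(b + 1)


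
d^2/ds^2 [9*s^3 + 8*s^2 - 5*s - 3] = 54*s + 16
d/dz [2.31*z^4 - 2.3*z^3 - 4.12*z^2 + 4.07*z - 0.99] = 9.24*z^3 - 6.9*z^2 - 8.24*z + 4.07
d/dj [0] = 0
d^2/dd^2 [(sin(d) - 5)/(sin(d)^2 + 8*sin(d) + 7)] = (-9*(1 - cos(2*d))^2/4 + 371*sin(d)/4 - 29*sin(3*d)/4 - 143*cos(2*d)/2 + cos(4*d) - 1223/2)/((sin(d) + 1)^2*(sin(d) + 7)^3)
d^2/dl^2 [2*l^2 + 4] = 4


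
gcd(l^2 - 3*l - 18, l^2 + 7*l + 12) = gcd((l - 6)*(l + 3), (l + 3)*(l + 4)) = l + 3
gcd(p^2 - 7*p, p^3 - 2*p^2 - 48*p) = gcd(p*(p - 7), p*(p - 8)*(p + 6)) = p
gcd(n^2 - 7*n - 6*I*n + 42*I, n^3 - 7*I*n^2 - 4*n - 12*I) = n - 6*I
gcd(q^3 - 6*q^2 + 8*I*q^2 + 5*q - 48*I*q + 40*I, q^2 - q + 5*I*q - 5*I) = q - 1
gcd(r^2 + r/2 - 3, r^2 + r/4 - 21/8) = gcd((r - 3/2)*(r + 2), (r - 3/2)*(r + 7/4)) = r - 3/2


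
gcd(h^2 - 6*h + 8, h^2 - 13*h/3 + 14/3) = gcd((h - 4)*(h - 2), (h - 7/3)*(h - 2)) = h - 2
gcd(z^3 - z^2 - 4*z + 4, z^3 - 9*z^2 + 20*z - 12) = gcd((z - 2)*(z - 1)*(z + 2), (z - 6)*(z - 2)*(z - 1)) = z^2 - 3*z + 2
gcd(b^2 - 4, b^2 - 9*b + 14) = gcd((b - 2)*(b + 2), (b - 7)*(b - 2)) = b - 2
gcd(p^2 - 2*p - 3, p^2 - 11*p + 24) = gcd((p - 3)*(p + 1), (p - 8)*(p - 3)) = p - 3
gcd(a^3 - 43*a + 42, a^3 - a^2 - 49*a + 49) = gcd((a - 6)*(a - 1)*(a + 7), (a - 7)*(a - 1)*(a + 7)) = a^2 + 6*a - 7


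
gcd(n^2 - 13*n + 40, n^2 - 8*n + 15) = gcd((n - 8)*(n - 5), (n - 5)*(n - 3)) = n - 5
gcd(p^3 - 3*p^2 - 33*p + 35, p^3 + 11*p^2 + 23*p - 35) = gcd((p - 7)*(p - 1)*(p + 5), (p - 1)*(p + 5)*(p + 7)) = p^2 + 4*p - 5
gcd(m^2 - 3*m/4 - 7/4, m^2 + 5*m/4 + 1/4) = m + 1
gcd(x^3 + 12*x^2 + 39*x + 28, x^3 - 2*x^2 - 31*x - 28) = x^2 + 5*x + 4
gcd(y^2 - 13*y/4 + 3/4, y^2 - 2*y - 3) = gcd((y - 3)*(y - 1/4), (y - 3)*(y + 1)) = y - 3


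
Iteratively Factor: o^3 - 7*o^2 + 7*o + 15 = (o - 5)*(o^2 - 2*o - 3) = (o - 5)*(o + 1)*(o - 3)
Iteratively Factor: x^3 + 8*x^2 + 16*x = (x + 4)*(x^2 + 4*x) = (x + 4)^2*(x)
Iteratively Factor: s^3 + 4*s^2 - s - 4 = (s + 4)*(s^2 - 1) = (s - 1)*(s + 4)*(s + 1)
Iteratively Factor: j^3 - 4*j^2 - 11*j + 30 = (j - 2)*(j^2 - 2*j - 15) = (j - 2)*(j + 3)*(j - 5)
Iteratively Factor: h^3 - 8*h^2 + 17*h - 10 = (h - 5)*(h^2 - 3*h + 2) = (h - 5)*(h - 2)*(h - 1)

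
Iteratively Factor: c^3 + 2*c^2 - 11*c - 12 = (c - 3)*(c^2 + 5*c + 4) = (c - 3)*(c + 4)*(c + 1)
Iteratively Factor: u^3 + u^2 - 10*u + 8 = (u + 4)*(u^2 - 3*u + 2) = (u - 2)*(u + 4)*(u - 1)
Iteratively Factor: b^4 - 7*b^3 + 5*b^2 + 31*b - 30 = (b - 1)*(b^3 - 6*b^2 - b + 30) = (b - 1)*(b + 2)*(b^2 - 8*b + 15) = (b - 3)*(b - 1)*(b + 2)*(b - 5)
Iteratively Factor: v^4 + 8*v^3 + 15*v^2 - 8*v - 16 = (v + 4)*(v^3 + 4*v^2 - v - 4) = (v - 1)*(v + 4)*(v^2 + 5*v + 4) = (v - 1)*(v + 1)*(v + 4)*(v + 4)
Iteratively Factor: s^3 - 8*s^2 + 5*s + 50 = (s - 5)*(s^2 - 3*s - 10) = (s - 5)*(s + 2)*(s - 5)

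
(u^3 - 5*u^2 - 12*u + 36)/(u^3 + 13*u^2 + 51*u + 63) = (u^2 - 8*u + 12)/(u^2 + 10*u + 21)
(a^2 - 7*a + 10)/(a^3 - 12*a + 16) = (a - 5)/(a^2 + 2*a - 8)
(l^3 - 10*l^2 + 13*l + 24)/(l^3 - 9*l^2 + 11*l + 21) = (l - 8)/(l - 7)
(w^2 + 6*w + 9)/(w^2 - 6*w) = (w^2 + 6*w + 9)/(w*(w - 6))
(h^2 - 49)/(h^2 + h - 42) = (h - 7)/(h - 6)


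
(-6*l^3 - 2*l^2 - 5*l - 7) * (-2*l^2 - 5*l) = 12*l^5 + 34*l^4 + 20*l^3 + 39*l^2 + 35*l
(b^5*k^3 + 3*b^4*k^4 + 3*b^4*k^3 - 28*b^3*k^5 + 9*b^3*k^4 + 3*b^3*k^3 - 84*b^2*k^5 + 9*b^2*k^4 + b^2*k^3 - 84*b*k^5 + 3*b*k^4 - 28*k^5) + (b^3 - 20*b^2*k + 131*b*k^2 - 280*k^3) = b^5*k^3 + 3*b^4*k^4 + 3*b^4*k^3 - 28*b^3*k^5 + 9*b^3*k^4 + 3*b^3*k^3 + b^3 - 84*b^2*k^5 + 9*b^2*k^4 + b^2*k^3 - 20*b^2*k - 84*b*k^5 + 3*b*k^4 + 131*b*k^2 - 28*k^5 - 280*k^3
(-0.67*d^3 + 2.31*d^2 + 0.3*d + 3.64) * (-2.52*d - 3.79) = 1.6884*d^4 - 3.2819*d^3 - 9.5109*d^2 - 10.3098*d - 13.7956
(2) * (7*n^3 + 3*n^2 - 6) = 14*n^3 + 6*n^2 - 12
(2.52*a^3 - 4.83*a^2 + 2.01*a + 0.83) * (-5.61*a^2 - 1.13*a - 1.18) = -14.1372*a^5 + 24.2487*a^4 - 8.7918*a^3 - 1.2282*a^2 - 3.3097*a - 0.9794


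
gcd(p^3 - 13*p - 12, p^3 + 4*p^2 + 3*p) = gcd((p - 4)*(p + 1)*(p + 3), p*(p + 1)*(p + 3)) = p^2 + 4*p + 3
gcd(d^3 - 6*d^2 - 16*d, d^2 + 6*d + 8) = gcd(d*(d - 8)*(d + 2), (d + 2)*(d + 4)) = d + 2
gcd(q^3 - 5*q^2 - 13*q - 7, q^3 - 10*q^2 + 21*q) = q - 7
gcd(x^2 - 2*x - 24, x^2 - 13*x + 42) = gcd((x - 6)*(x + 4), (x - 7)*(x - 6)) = x - 6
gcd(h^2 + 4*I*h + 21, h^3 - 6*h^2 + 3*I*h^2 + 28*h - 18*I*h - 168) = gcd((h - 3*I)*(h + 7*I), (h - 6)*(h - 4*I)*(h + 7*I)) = h + 7*I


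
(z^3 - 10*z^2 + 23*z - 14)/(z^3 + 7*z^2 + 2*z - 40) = (z^2 - 8*z + 7)/(z^2 + 9*z + 20)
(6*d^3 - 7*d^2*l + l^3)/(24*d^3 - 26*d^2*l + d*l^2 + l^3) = (6*d^2 - d*l - l^2)/(24*d^2 - 2*d*l - l^2)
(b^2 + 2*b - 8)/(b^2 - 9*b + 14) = (b + 4)/(b - 7)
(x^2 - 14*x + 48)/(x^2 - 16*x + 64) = (x - 6)/(x - 8)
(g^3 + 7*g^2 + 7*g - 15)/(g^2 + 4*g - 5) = g + 3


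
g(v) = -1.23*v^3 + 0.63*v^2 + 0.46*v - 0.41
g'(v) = -3.69*v^2 + 1.26*v + 0.46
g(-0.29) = -0.46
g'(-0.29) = -0.22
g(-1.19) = 2.01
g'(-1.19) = -6.26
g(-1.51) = 4.57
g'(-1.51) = -9.86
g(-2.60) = 24.27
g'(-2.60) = -27.76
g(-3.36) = 51.81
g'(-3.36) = -45.43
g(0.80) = -0.27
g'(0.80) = -0.89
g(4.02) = -68.29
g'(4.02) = -54.11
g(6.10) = -253.35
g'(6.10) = -129.16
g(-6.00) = 285.19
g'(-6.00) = -139.94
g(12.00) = -2029.61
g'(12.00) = -515.78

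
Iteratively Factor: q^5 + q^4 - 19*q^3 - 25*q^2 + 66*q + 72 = (q + 3)*(q^4 - 2*q^3 - 13*q^2 + 14*q + 24) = (q + 1)*(q + 3)*(q^3 - 3*q^2 - 10*q + 24) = (q - 4)*(q + 1)*(q + 3)*(q^2 + q - 6) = (q - 4)*(q + 1)*(q + 3)^2*(q - 2)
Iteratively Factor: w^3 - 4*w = (w + 2)*(w^2 - 2*w) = w*(w + 2)*(w - 2)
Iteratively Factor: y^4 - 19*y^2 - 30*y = (y - 5)*(y^3 + 5*y^2 + 6*y) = (y - 5)*(y + 2)*(y^2 + 3*y) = (y - 5)*(y + 2)*(y + 3)*(y)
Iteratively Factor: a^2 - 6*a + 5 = (a - 5)*(a - 1)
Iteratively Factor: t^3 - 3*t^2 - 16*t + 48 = (t - 4)*(t^2 + t - 12) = (t - 4)*(t - 3)*(t + 4)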